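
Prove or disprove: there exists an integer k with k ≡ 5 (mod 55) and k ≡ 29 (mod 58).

Since 55 and 58 share no common factor, CRT says the pair of congruences has a solution (unique mod 3190).
Any solution of the first congruence is k = 5 + 55t; substituting into the second, 55t ≡ 29 − 5 ≡ 24 (mod 58).
To invert 55 modulo 58: 58 = 1·55 + 3, 55 = 18·3 + 1, 3 = 3·1 + 0, and unwinding, 1 = 55 − 18·3 = 55 − 18·(58 − 1·55) = −18·58 + 19·55. Thus 55⁻¹ ≡ 19 (mod 58).
Multiplying by 19: t ≡ 19·24 = 456 ≡ 50 (mod 58).
With t = 50: k = 5 + 55·50 = 2755.
Check: 2755 mod 55 = 5, 2755 mod 58 = 29. ✓

k = 2755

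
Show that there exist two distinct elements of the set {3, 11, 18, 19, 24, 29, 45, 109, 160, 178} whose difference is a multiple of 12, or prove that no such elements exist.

No, no such pair exists.

Two integers differ by a multiple of 12 exactly when they have the same residue mod 12. The residues are 3↦3, 11↦11, 18↦6, 19↦7, 24↦0, 29↦5, 45↦9, 109↦1, 160↦4, 178↦10.
All 10 residues are distinct, so no two elements differ by a multiple of 12.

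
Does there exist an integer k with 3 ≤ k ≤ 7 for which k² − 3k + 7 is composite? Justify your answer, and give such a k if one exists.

k = 6

At k = 6: 6² − 3·6 + 7 = 25 = 5·5, which is composite.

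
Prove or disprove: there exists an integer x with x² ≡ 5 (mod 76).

x = 47 works: 47² = 2209, and 2209 − 5 = 2204 = 29·76.

x = 47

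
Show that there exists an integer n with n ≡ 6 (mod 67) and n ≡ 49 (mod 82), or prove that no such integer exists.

n = 1279

Since 67 and 82 share no common factor, CRT says the pair of congruences has a solution (unique mod 5494).
Any solution of the first congruence is n = 6 + 67t; substituting into the second, 67t ≡ 49 − 6 ≡ 43 (mod 82).
To invert 67 modulo 82: 82 = 1·67 + 15, 67 = 4·15 + 7, 15 = 2·7 + 1, 7 = 7·1 + 0, and unwinding, 1 = 15 − 2·7 = 15 − 2·(67 − 4·15) = −2·67 + 9·15 = −2·67 + 9·(82 − 1·67) = 9·82 − 11·67. Thus 67⁻¹ ≡ -11 ≡ 71 (mod 82).
Multiplying by 71: t ≡ 71·43 = 3053 ≡ 19 (mod 82).
Taking t = 19 gives n = 6 + 67·19 = 1279.
Indeed 1279 ≡ 6 (mod 67) and 1279 ≡ 49 (mod 82).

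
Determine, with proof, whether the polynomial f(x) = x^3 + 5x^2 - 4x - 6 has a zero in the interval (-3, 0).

Such a root exists.

f(-3) = 24 and f(0) = -6, which have opposite signs.
As a polynomial, f is continuous on every closed interval.
By the Intermediate Value Theorem, f takes the value 0 somewhere in the open interval.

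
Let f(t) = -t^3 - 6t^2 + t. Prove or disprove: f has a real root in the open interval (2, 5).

No.

The endpoint values f(2) = -30 and f(5) = -270 are both negative. Claim: f(t) < 0 for every t in (2, 5).
Shift to the endpoint 2: with t = 2 + u (0 < u < 3), one computes f(2 + u) = -u^3 - 12u^2 - 35u - 30.
All 4 nonzero coefficients of this polynomial in u are negative; hence for u > 0 the value is a sum of negative terms (the constant -30 among them).
So f is strictly negative on (2, 5); no root exists in the interval.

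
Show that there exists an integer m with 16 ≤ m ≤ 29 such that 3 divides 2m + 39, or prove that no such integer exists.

m = 18

For m = 16, 17 the values 71, 73 are not multiples of 3. Try m = 18: 2·18 + 39 = 75 = 25·3, which is divisible by 3.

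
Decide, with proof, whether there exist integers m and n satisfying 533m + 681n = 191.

533 and 681 are coprime, so 533m + 681n ranges over all of ℤ.
Run the Euclidean algorithm on 681 and 533: 681 = 1·533 + 148, 533 = 3·148 + 89, 148 = 1·89 + 59, 89 = 1·59 + 30, 59 = 1·30 + 29, 30 = 1·29 + 1, 29 = 29·1 + 0.
Unwinding: 1 = 30 − 1·29 = 30 − (59 − 1·30) = −59 + 2·30 = −59 + 2·(89 − 1·59) = 2·89 − 3·59 = 2·89 − 3·(148 − 1·89) = −3·148 + 5·89 = −3·148 + 5·(533 − 3·148) = 5·533 − 18·148 = 5·533 − 18·(681 − 1·533) = −18·681 + 23·533, i.e. 533·23 + 681·(-18) = 1.
Scaling by 191 gives the particular solution (m, n) = (4393, -3438).
Shifting by a multiple of (681, −533) keeps it a solution: m = 4393 − 6·681 = 307, n = -3438 + 6·533 = -240.
Indeed 533·307 + 681·(-240) = 163631 − 163440 = 191.

m = 307, n = -240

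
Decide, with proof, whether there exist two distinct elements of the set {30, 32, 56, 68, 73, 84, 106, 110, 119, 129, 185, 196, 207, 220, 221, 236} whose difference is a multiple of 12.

Reduce each element mod 12: 30↦6, 32↦8, 56↦8, 68↦8, 73↦1, 84↦0, 106↦10, 110↦2, 119↦11, 129↦9, 185↦5, 196↦4, 207↦3, 220↦4, 221↦5, 236↦8. The residue 8 repeats (at 32 and 56), and 56 − 32 = 24 = 2·12.

Yes: 32 and 56.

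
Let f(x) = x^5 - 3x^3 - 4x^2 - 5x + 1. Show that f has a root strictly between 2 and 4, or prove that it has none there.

f(2) = -17 and f(4) = 749, which have opposite signs.
Since f is a polynomial it is continuous on [2, 4].
By the Intermediate Value Theorem f must vanish at some point of (2, 4).

Yes, f has a root in the interval.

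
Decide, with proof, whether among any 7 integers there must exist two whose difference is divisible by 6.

Each integer lies in one of the 6 residue classes modulo 6.
Placing 7 integers into 6 classes, some class receives at least two — say a and b.
Their difference a − b is then a multiple of 6.

Yes.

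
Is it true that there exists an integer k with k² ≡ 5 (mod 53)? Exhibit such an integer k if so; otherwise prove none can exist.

No such integer exists.

53 is prime, so by Euler's criterion 5 is a square mod 53 iff 5^((53−1)/2) = 5^26 ≡ 1 (mod 53).
Repeated squaring mod 53: 5^2 = 25 ≡ 25; 5^4 ≡ 25² = 625 ≡ 42; 5^8 ≡ 42² = 1764 ≡ 15; 5^16 ≡ 15² = 225 ≡ 13.
Since 26 = 16 + 8 + 2, 5^26 ≡ 13 · 15 · 25; multiplying out mod 53: 13·15 = 195 ≡ 36, then 36·25 = 900 ≡ 52. Thus 5^26 ≡ 52 ≡ −1 (mod 53).
By Euler's criterion 5 is a quadratic non-residue mod 53: no k satisfies k² ≡ 5 (mod 53).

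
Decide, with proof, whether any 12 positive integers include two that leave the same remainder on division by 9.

Yes.

Each integer lies in one of the 9 residue classes modulo 9.
Placing 12 integers into 9 classes, some class receives at least two — say a and b.
So a and b have equal remainders mod 9, which is exactly what was to be shown.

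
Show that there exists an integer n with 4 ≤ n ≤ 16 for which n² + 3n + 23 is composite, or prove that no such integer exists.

n = 13

At n = 13: 13² + 3·13 + 23 = 231 = 3·77, which is composite.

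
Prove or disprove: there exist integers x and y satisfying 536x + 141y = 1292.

x = 115, y = -428

Since gcd(536, 141) = 1, every integer is an integer combination of 536 and 141.
Run the Euclidean algorithm on 536 and 141: 536 = 3·141 + 113, 141 = 1·113 + 28, 113 = 4·28 + 1, 28 = 28·1 + 0.
Back-substituting, 1 = 113 − 4·28 = 113 − 4·(141 − 1·113) = −4·141 + 5·113 = −4·141 + 5·(536 − 3·141) = 5·536 − 19·141; that is, 536·5 + 141·(-19) = 1.
Multiplying through by 1292: x = 5·1292 = 6460, y = (-19)·1292 = -24548 is a solution.
The general solution is x = 6460 + 141k, y = -24548 − 536k; taking k = -45 gives the smaller pair x = 115, y = -428.
Indeed 536·115 + 141·(-428) = 61640 − 60348 = 1292.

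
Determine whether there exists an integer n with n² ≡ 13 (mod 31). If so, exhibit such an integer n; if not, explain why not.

No such integer exists.

31 is prime, so by Euler's criterion 13 is a square mod 31 iff 13^((31−1)/2) = 13^15 ≡ 1 (mod 31).
Repeated squaring mod 31: 13^2 = 169 ≡ 14; 13^4 ≡ 14² = 196 ≡ 10; 13^8 ≡ 10² = 100 ≡ 7.
Since 15 = 8 + 4 + 2 + 1, 13^15 ≡ 7 · 10 · 14 · 13; multiplying out mod 31: 7·10 = 70 ≡ 8, then 8·14 = 112 ≡ 19, then 19·13 = 247 ≡ 30. Thus 13^15 ≡ 30 ≡ −1 (mod 31).
The value −1 means 13 is a non-residue modulo 31, so n² ≡ 13 (mod 31) is impossible.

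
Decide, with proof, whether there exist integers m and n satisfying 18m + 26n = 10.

gcd(18, 26) = 2, and 2 divides 10, so integer solutions exist.
Dividing through by 2 reduces the equation to 9m + 13n = 5.
Dividing repeatedly: 13 = 1·9 + 4, 9 = 2·4 + 1, 4 = 4·1 + 0.
Working back up the chain: 1 = 9 − 2·4 = 9 − 2·(13 − 1·9) = −2·13 + 3·9. So 9·3 + 13·(-2) = 1.
Times 5: 9·15 + 13·(-10) = 5, so (15, -10) solves it.
The general solution is m = 15 + 13k, n = -10 − 9k; taking k = -1 gives the smaller pair m = 2, n = -1.
Indeed 18·2 + 26·(-1) = 36 − 26 = 10.

m = 2, n = -1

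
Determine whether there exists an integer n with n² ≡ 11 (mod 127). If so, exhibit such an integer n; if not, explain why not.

n = 30

n = 30 works: 30² = 900, and 900 − 11 = 889 = 7·127.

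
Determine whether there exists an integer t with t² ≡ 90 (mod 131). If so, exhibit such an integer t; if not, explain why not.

No such integer exists.

131 is prime, so by Euler's criterion 90 is a square mod 131 iff 90^((131−1)/2) = 90^65 ≡ 1 (mod 131).
Repeated squaring mod 131: 90^2 = 8100 ≡ 109; 90^4 ≡ 109² = 11881 ≡ 91; 90^8 ≡ 91² = 8281 ≡ 28; 90^16 ≡ 28² = 784 ≡ 129; 90^32 ≡ 129² = 16641 ≡ 4; 90^64 ≡ 4² = 16 ≡ 16.
Since 65 = 64 + 1, 90^65 ≡ 16 · 90; multiplying out mod 131: 16·90 = 1440 ≡ 130. Thus 90^65 ≡ 130 ≡ −1 (mod 131).
The value −1 means 90 is a non-residue modulo 131, so t² ≡ 90 (mod 131) is impossible.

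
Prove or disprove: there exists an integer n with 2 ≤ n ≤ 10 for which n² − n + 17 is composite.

The values for n = 2, 3, …, 10 are 19, 23, 29, 37, 47, 59, 73, 89, 107, and each of these is prime.
So no value in the range makes the expression composite.

No such integer n in that range exists.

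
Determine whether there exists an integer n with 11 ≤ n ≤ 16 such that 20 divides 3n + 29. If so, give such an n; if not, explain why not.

No such integer n in that range exists.

For n = 11, 12, …, 16 the values of 3n + 29 modulo 20 are 2, 5, 8, 11, 14, 17 respectively.
The residue 0 does not occur, so no n in [11, 16] makes 3n + 29 a multiple of 20.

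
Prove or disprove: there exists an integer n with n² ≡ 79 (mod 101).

n = 68

Take n = 68. Then 68² = 4624 = 45·101 + 79, so 68² ≡ 79 (mod 101).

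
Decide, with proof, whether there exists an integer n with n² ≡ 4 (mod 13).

n = 2

Take n = 2. Then 2² = 4, and since 0 ≤ 4 < 13 this is already reduced: 2² ≡ 4 (mod 13).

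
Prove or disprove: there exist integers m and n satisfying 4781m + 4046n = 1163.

gcd(4781, 4046) = 7, so every integer of the form 4781m + 4046n is a multiple of 7.
But 1163 is not a multiple of 7 (it leaves remainder 1).
Therefore 4781m + 4046n = 1163 has no solution in integers.

No, no such integers exist.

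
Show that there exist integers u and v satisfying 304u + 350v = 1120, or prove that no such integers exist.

u = 105, v = -88

Every value of 304u + 350v is a multiple of gcd(304, 350) = 2; since 2 ∣ 1120, solutions exist.
Dividing through by 2 reduces the equation to 152u + 175v = 560.
Euclidean algorithm: 175 = 1·152 + 23, 152 = 6·23 + 14, 23 = 1·14 + 9, 14 = 1·9 + 5, 9 = 1·5 + 4, 5 = 1·4 + 1, 4 = 4·1 + 0.
Unwinding: 1 = 5 − 1·4 = 5 − (9 − 1·5) = −9 + 2·5 = −9 + 2·(14 − 1·9) = 2·14 − 3·9 = 2·14 − 3·(23 − 1·14) = −3·23 + 5·14 = −3·23 + 5·(152 − 6·23) = 5·152 − 33·23 = 5·152 − 33·(175 − 1·152) = −33·175 + 38·152, i.e. 152·38 + 175·(-33) = 1.
Multiplying through by 560: u = 38·560 = 21280, v = (-33)·560 = -18480 is a solution.
Subtracting 121·175 from u and adding 121·152 to v gives the tidier solution (105, -88).
Indeed 304·105 + 350·(-88) = 31920 − 30800 = 1120.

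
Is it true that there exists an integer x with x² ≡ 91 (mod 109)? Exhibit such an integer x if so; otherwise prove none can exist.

There is no such integer.

Apply Euler's criterion with the prime 109: 91 is a quadratic residue iff 91^54 ≡ 1 (mod 109), and a non-residue iff it is ≡ −1.
Squaring successively (mod 109): 91^2 = 8281 ≡ 106; 91^4 ≡ 106² = 11236 ≡ 9; 91^8 ≡ 9² = 81 ≡ 81; 91^16 ≡ 81² = 6561 ≡ 21; 91^32 ≡ 21² = 441 ≡ 5.
Since 54 = 32 + 16 + 4 + 2, 91^54 ≡ 5 · 21 · 9 · 106; multiplying out mod 109: 5·21 = 105 ≡ 105, then 105·9 = 945 ≡ 73, then 73·106 = 7738 ≡ 108. Thus 91^54 ≡ 108 ≡ −1 (mod 109).
By Euler's criterion 91 is a quadratic non-residue mod 109: no x satisfies x² ≡ 91 (mod 109).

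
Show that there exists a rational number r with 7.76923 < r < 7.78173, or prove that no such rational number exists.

r = 70/9

Multiplying by 9: 9·7.76923 = 69.92307 and 9·7.78173 = 70.03557, so the integer 70 lies strictly between them.
So r = 70/9 works: it is a ratio of integers, and dividing 9·7.76923 < 70 < 9·7.78173 through by 9 gives 7.76923 < 70/9 < 7.78173.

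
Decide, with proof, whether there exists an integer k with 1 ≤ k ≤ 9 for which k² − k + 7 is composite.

At k = 8: 8² − 8 + 7 = 63 = 3·21, which is composite.

k = 8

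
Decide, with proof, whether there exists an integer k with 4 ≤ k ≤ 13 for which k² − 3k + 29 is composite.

k = 10

At k = 10: 10² − 3·10 + 29 = 99 = 3·33, which is composite.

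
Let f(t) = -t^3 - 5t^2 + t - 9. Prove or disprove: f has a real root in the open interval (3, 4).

f(3) = -78 and f(4) = -149, both negative, so a sign-change argument is unavailable; we show f keeps this sign on the whole interval.
Shift to the endpoint 3: with t = 3 + u (0 < u < 1), one computes f(3 + u) = -u^3 - 14u^2 - 56u - 78.
The nonzero coefficients here are all negative, so for u > 0 every term is negative (or zero), and the constant term -78 is strictly negative.
So f is strictly negative on (3, 4); no root exists in the interval.

No such root exists.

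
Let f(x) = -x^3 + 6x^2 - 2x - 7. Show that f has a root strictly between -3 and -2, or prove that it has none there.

No such root exists.

f(-3) = 80 and f(-2) = 29, both positive, so a sign-change argument is unavailable; we show f keeps this sign on the whole interval.
Substitute x = -2 − u, where 0 < u < 1 on the interval. Expanding, f(-2 − u) = u^3 + 12u^2 + 38u + 29.
All 4 nonzero coefficients of this polynomial in u are positive; hence for u > 0 the value is a sum of positive terms (the constant 29 among them).
So f is strictly positive on (-3, -2); no root exists in the interval.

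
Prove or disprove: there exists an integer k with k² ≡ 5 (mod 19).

k = 10 works: 10² = 100, and 100 − 5 = 95 = 5·19.

k = 10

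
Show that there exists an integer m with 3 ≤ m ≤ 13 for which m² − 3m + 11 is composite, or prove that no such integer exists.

m = 12

At m = 12: 12² − 3·12 + 11 = 119 = 7·17, which is composite.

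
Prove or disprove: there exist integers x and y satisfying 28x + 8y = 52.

Every value of 28x + 8y is a multiple of gcd(28, 8) = 4; since 4 ∣ 52, solutions exist.
Dividing through by 4 reduces the equation to 7x + 2y = 13.
Dividing repeatedly: 7 = 3·2 + 1, 2 = 2·1 + 0.
Back-substituting, 1 = 7 − 3·2; that is, 7·1 + 2·(-3) = 1.
Scaling by 13 gives the particular solution (x, y) = (13, -39).
Subtracting 6·2 from x and adding 6·7 to y gives the tidier solution (1, 3).
Check: 28·1 + 8·3 = 28 + 24 = 52. ✓

x = 1, y = 3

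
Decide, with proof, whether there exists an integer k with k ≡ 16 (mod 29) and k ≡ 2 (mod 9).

Since 29 and 9 share no common factor, CRT says the pair of congruences has a solution (unique mod 261).
Write k = 16 + 29t and require 16 + 29t ≡ 2 (mod 9), i.e. 29t ≡ 4 (mod 9).
29 ≡ 2 (mod 9), so this reads 2t ≡ 4 (mod 9). Note 2·5 = 10 ≡ 1 (mod 9) (as 10 − 1 = 1·9), so 2⁻¹ ≡ 5.
Therefore t ≡ 5·4 = 20 ≡ 2 (mod 9).
With t = 2: k = 16 + 29·2 = 74.
Indeed 74 ≡ 16 (mod 29) and 74 ≡ 2 (mod 9).

k = 74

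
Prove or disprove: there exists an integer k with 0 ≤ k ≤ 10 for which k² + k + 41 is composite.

There is no such integer k in that range.

The values for k = 0, 1, …, 10 are 41, 43, 47, 53, 61, 71, 83, 97, 113, 131, 151, and each of these is prime.
So no value in the range makes the expression composite.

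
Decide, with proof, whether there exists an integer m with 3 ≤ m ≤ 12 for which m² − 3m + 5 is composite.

m = 7

At m = 7: 7² − 3·7 + 5 = 33 = 3·11, which is composite.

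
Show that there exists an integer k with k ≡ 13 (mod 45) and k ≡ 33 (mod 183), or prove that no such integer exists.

gcd(45, 183) = 3. If k ≡ 13 (mod 45) and k ≡ 33 (mod 183), then k ≡ 13 (mod 3) and k ≡ 33 (mod 3).
These are incompatible: 13 − 33 = -20 is not divisible by 3.
Hence the system has no solution.

There is no such integer.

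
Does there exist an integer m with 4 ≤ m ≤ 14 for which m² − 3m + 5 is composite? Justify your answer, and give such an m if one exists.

At m = 7: 7² − 3·7 + 5 = 33 = 3·11, which is composite.

m = 7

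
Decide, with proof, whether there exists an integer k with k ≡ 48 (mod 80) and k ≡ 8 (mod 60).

k = 128

Here gcd(80, 60) = 20, and both 48 and 8 leave remainder 8 mod 20, so the system is consistent.
The integers ≡ 48 (mod 80) are 48, 128, …; their remainders mod 60 are 48, 8, so k = 128 is the first that is ≡ 8 (mod 60).
Indeed 128 ≡ 48 (mod 80) and 128 ≡ 8 (mod 60).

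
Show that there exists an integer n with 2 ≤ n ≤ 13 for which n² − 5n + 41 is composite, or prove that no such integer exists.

n = 12

At n = 12: 12² − 5·12 + 41 = 125 = 5·25, which is composite.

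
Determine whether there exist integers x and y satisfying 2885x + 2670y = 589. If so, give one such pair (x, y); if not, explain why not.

No such integers exist.

Both 2885 and 2670 are divisible by gcd(2885, 2670) = 5, hence so is any combination 2885x + 2670y.
However 589 leaves remainder 4 on division by 5.
Hence no integers x, y satisfy the equation.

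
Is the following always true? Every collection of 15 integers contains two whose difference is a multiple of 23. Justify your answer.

No; for instance {7, 8, 9, 10, 11, 12, 13, 14, 15, 16, 17, 18, 19, 20, 21} is a counterexample.

Consider the 15 integers 7, 8, …, 21. They lie in distinct residue classes modulo 23, since 15 ≤ 23.
The differences between them range over 1, …, 14, none of which is divisible by 23.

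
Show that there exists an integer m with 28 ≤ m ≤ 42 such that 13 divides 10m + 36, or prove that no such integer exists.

Scanning upward from m = 28 gives 316, 326, 336, 346, 356, 366, 376, 386, 396, 406, none divisible by 13. Try m = 38: 10·38 + 36 = 416 = 32·13, which is divisible by 13.

m = 38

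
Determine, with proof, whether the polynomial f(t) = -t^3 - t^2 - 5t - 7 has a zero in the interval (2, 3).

No such root exists.

Evaluate at the endpoints: f(2) = -29, f(3) = -58 — same sign (negative).
The derivative f'(t) = -3t^2 - 2t - 5 is a quadratic with discriminant (-2)² − 4·(-3)·(-5) = -56 < 0; it never vanishes, so it is always negative (sign of the leading coefficient).
Hence f is strictly decreasing on ℝ, and in particular on [2, 3]. A strictly monotone function with same-sign endpoint values stays negative on the whole interval, so f has no zero in (2, 3).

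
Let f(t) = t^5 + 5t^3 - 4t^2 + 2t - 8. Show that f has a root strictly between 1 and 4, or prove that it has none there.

f(1) = -4 and f(4) = 1280, which have opposite signs.
As a polynomial, f is continuous on every closed interval.
By the Intermediate Value Theorem, f takes the value 0 somewhere in the open interval.

Such a root exists.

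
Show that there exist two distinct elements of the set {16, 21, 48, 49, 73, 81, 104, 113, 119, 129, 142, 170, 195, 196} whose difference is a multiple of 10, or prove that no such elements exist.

The pair (16, 196) works.

16 mod 10 = 6 and 196 mod 10 = 6, so 196 − 16 = 180 = 18·10.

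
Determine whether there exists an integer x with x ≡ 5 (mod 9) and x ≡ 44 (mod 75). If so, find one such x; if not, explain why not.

Here gcd(9, 75) = 3, and both 5 and 44 leave remainder 2 mod 3, so the system is consistent.
Write x = 5 + 9t. Then 9t ≡ 44 − 5 ≡ 39 (mod 75); dividing through by 3 gives 3t ≡ 13 (mod 25).
To invert 3 modulo 25: 25 = 8·3 + 1, 3 = 3·1 + 0, and unwinding, 1 = 25 − 8·3. Thus 3⁻¹ ≡ -8 ≡ 17 (mod 25).
Multiplying by 17: t ≡ 17·13 = 221 ≡ 21 (mod 25).
Then x = 5 + 9·21 = 194.
Check: 194 mod 9 = 5, 194 mod 75 = 44. ✓

x = 194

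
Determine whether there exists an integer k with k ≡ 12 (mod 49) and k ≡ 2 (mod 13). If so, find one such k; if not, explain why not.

k = 600

The moduli 49 and 13 are coprime, so by the Chinese Remainder Theorem a unique solution modulo 637 exists.
Any solution of the first congruence is k = 12 + 49t; substituting into the second, 49t ≡ 2 − 12 ≡ 3 (mod 13).
49 ≡ 10 (mod 13), so this reads 10t ≡ 3 (mod 13). Since 10·4 = 40 = 3·13 + 1, the inverse of 10 mod 13 is 4.
Multiplying by 4: t ≡ 4·3 = 12 (mod 13).
Taking t = 12 gives k = 12 + 49·12 = 600.
Check: 600 mod 49 = 12, 600 mod 13 = 2. ✓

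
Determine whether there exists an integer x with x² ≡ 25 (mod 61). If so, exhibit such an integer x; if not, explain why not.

x = 56

x = 56 works: 56² = 3136, and 3136 − 25 = 3111 = 51·61.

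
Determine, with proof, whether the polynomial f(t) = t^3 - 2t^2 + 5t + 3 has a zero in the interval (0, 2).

No.

f(0) = 3 and f(2) = 13, both positive.
The derivative f'(t) = 3t^2 - 4t + 5 is a quadratic with discriminant (-4)² − 4·3·5 = -44 < 0; it never vanishes, so it is always positive (sign of the leading coefficient).
So f is strictly increasing; between 0 and 2 its values lie between f(0) = 3 and f(2) = 13, all positive. Therefore f has no root in (0, 2).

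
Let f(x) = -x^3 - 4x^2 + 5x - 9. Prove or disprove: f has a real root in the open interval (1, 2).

f(1) = -9 and f(2) = -23, both negative, so a sign-change argument is unavailable; we show f keeps this sign on the whole interval.
Shift to the endpoint 1: with x = 1 + u (0 < u < 1), one computes f(1 + u) = -u^3 - 7u^2 - 6u - 9.
The nonzero coefficients here are all negative, so for u > 0 every term is negative (or zero), and the constant term -9 is strictly negative.
Therefore f(x) < 0 throughout (1, 2), and f has no zero there.

No such root exists.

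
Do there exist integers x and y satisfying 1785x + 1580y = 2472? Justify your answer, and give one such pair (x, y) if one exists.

gcd(1785, 1580) = 5, so every integer of the form 1785x + 1580y is a multiple of 5.
However 2472 leaves remainder 2 on division by 5.
So the equation is unsolvable over ℤ.

There are no such integers.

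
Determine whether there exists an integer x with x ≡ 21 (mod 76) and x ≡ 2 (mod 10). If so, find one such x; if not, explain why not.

Reduce both congruences modulo 2, which divides 76 and 10: they say x ≡ 21 (mod 2) and x ≡ 2 (mod 2).
But 21 mod 2 = 1 while 2 mod 2 = 0, a contradiction.
Hence the system has no solution.

There is no such integer.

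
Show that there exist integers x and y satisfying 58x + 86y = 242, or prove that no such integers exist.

x = 19, y = -10

Since gcd(58, 86) = 2 and 242 = 2·121, Bézout's identity guarantees a solution.
Dividing through by 2 reduces the equation to 29x + 43y = 121.
Run the Euclidean algorithm on 43 and 29: 43 = 1·29 + 14, 29 = 2·14 + 1, 14 = 14·1 + 0.
Unwinding: 1 = 29 − 2·14 = 29 − 2·(43 − 1·29) = −2·43 + 3·29, i.e. 29·3 + 43·(-2) = 1.
Multiplying through by 121: x = 3·121 = 363, y = (-2)·121 = -242 is a solution.
Shifting by a multiple of (43, −29) keeps it a solution: x = 363 − 8·43 = 19, y = -242 + 8·29 = -10.
Check: 58·19 + 86·(-10) = 1102 − 860 = 242. ✓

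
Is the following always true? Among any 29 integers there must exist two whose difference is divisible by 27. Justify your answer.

Partition the integers by their residue mod 27; there are 27 classes.
Placing 29 integers into 27 classes, some class receives at least two — say a and b.
Equal remainders mean a − b ≡ 0 (mod 27), so 27 divides their difference.

Yes.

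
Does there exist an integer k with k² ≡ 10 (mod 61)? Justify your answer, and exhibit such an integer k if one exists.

61 is prime, so by Euler's criterion 10 is a square mod 61 iff 10^((61−1)/2) = 10^30 ≡ 1 (mod 61).
Repeated squaring mod 61: 10^2 = 100 ≡ 39; 10^4 ≡ 39² = 1521 ≡ 57; 10^8 ≡ 57² = 3249 ≡ 16; 10^16 ≡ 16² = 256 ≡ 12.
Since 30 = 16 + 8 + 4 + 2, 10^30 ≡ 12 · 16 · 57 · 39; multiplying out mod 61: 12·16 = 192 ≡ 9, then 9·57 = 513 ≡ 25, then 25·39 = 975 ≡ 60. Thus 10^30 ≡ 60 ≡ −1 (mod 61).
The value −1 means 10 is a non-residue modulo 61, so k² ≡ 10 (mod 61) is impossible.

No, no such integer exists.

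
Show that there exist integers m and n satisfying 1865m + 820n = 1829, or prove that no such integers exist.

Any value of 1865m + 820n is a multiple of gcd(1865, 820) = 5.
But 1829 = 5·365 + 4, so 5 ∤ 1829.
Hence no integers m, n satisfy the equation.

No, no such integers exist.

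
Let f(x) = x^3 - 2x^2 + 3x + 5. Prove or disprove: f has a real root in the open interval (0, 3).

f has no root in that interval.

Evaluate at the endpoints: f(0) = 5, f(3) = 23 — same sign (positive).
The derivative f'(x) = 3x^2 - 4x + 3 is a quadratic with discriminant (-4)² − 4·3·3 = -20 < 0; it never vanishes, so it is always positive (sign of the leading coefficient).
Hence f is strictly increasing on ℝ, and in particular on [0, 3]. A strictly monotone function with same-sign endpoint values stays positive on the whole interval, so f has no zero in (0, 3).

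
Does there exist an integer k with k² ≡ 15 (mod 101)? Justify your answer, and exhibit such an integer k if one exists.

There is no such integer.

Apply Euler's criterion with the prime 101: 15 is a quadratic residue iff 15^50 ≡ 1 (mod 101), and a non-residue iff it is ≡ −1.
Repeated squaring mod 101: 15^2 = 225 ≡ 23; 15^4 ≡ 23² = 529 ≡ 24; 15^8 ≡ 24² = 576 ≡ 71; 15^16 ≡ 71² = 5041 ≡ 92; 15^32 ≡ 92² = 8464 ≡ 81.
Since 50 = 32 + 16 + 2, 15^50 ≡ 81 · 92 · 23; multiplying out mod 101: 81·92 = 7452 ≡ 79, then 79·23 = 1817 ≡ 100. Thus 15^50 ≡ 100 ≡ −1 (mod 101).
The value −1 means 15 is a non-residue modulo 101, so k² ≡ 15 (mod 101) is impossible.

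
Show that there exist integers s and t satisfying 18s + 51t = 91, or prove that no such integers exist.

Both 18 and 51 are divisible by gcd(18, 51) = 3, hence so is any combination 18s + 51t.
However 91 leaves remainder 1 on division by 3.
Hence no integers s, t satisfy the equation.

No, no such integers exist.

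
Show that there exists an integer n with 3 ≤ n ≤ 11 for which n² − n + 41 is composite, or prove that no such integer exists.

The values for n = 3, 4, …, 11 are 47, 53, 61, 71, 83, 97, 113, 131, 151, and each of these is prime.
So no value in the range makes the expression composite.

There is no such integer n in that range.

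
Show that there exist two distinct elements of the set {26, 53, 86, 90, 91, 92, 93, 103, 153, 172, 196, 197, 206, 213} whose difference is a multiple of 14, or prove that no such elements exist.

Residues mod 14: 26↦12, 53↦11, 86↦2, 90↦6, 91↦7, 92↦8, 93↦9, 103↦5, 153↦13, 172↦4, 196↦0, 197↦1, 206↦10, 213↦3.
No residue repeats among the 14 elements, so no pair has difference ≡ 0 (mod 14).

No such pair exists.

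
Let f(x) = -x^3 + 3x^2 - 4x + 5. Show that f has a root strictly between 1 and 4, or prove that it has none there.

Such a root exists.

f(1) = 3 and f(4) = -27, which have opposite signs.
f is continuous everywhere (it is a polynomial), in particular on [1, 4].
By the Intermediate Value Theorem, f takes the value 0 somewhere in the open interval.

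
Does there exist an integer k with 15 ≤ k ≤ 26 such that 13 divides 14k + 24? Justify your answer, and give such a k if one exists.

At k = 15 we get 14·15 + 24 = 234, and 234 = 13·18.

k = 15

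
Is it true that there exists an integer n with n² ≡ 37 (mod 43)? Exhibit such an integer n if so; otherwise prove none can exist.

There is no such integer.

Apply Euler's criterion with the prime 43: 37 is a quadratic residue iff 37^21 ≡ 1 (mod 43), and a non-residue iff it is ≡ −1.
Squaring successively (mod 43): 37^2 = 1369 ≡ 36; 37^4 ≡ 36² = 1296 ≡ 6; 37^8 ≡ 6² = 36 ≡ 36; 37^16 ≡ 36² = 1296 ≡ 6.
Since 21 = 16 + 4 + 1, 37^21 ≡ 6 · 6 · 37; multiplying out mod 43: 6·6 = 36 ≡ 36, then 36·37 = 1332 ≡ 42. Thus 37^21 ≡ 42 ≡ −1 (mod 43).
By Euler's criterion 37 is a quadratic non-residue mod 43: no n satisfies n² ≡ 37 (mod 43).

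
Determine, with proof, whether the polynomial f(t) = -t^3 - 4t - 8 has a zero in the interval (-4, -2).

f(-4) = 72 and f(-2) = 8, both positive.
f'(t) = -3t^2 - 4 has discriminant 0² − 4·(-3)·(-4) = -48 < 0, so f' has no real roots and is negative for every real t.
Hence f is strictly decreasing on ℝ, and in particular on [-4, -2]. A strictly monotone function with same-sign endpoint values stays positive on the whole interval, so f has no zero in (-4, -2).

f has no root in that interval.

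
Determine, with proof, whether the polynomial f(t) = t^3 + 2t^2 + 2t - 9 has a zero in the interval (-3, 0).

f(-3) = -24 and f(0) = -9, both negative.
The derivative f'(t) = 3t^2 + 4t + 2 is a quadratic with discriminant 4² − 4·3·2 = -8 < 0; it never vanishes, so it is always positive (sign of the leading coefficient).
So f is strictly increasing; between -3 and 0 its values lie between f(-3) = -24 and f(0) = -9, all negative. Therefore f has no root in (-3, 0).

f has no root in that interval.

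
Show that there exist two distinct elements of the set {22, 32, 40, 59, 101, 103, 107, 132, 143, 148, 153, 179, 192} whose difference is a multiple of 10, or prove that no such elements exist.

Yes: 22 and 32.

Reduce each element mod 10: 22↦2, 32↦2, 40↦0, 59↦9, 101↦1, 103↦3, 107↦7, 132↦2, 143↦3, 148↦8, 153↦3, 179↦9, 192↦2. The residue 2 repeats (at 22 and 32), and 32 − 22 = 10 = 1·10.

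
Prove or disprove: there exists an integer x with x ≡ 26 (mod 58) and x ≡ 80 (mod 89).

x = 258

The moduli 58 and 89 are coprime, so by the Chinese Remainder Theorem a unique solution modulo 5162 exists.
Any solution of the first congruence is x = 26 + 58t; substituting into the second, 58t ≡ 80 − 26 ≡ 54 (mod 89).
Note 58·66 = 3828 ≡ 1 (mod 89) (as 3828 − 1 = 43·89), so 58⁻¹ ≡ 66.
Multiplying by 66: t ≡ 66·54 = 3564 ≡ 4 (mod 89).
Taking t = 4 gives x = 26 + 58·4 = 258.
Verify: 258 = 4·58 + 26 and 258 = 2·89 + 80. ✓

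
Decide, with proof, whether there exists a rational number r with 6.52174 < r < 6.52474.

r = 137/21

Multiplying by 21: 21·6.52174 = 136.95654 and 21·6.52474 = 137.01954, so the integer 137 lies strictly between them.
Dividing back, 6.52174 < 137/21 < 6.52474, and 137/21 is rational.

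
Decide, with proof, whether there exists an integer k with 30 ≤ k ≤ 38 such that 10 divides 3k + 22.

k = 36

Scanning upward from k = 30 gives 112, 115, 118, 121, 124, 127, none divisible by 10. Try k = 36: 3·36 + 22 = 130 = 13·10, which is divisible by 10.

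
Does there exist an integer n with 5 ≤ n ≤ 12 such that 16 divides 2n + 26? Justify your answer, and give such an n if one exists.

Scanning upward from n = 5 gives 36, 38, 40, 42, 44, 46, none divisible by 16. Try n = 11: 2·11 + 26 = 48 = 3·16, which is divisible by 16.

n = 11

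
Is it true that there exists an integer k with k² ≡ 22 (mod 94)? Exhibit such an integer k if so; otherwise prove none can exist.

No such integer exists.

Reduce modulo the prime factor 47 of 94: any solution would satisfy k² ≡ 22 (mod 47).
47 is prime, so by Euler's criterion 22 is a square mod 47 iff 22^((47−1)/2) = 22^23 ≡ 1 (mod 47).
Repeated squaring mod 47: 22^2 = 484 ≡ 14; 22^4 ≡ 14² = 196 ≡ 8; 22^8 ≡ 8² = 64 ≡ 17; 22^16 ≡ 17² = 289 ≡ 7.
Since 23 = 16 + 4 + 2 + 1, 22^23 ≡ 7 · 8 · 14 · 22; multiplying out mod 47: 7·8 = 56 ≡ 9, then 9·14 = 126 ≡ 32, then 32·22 = 704 ≡ 46. Thus 22^23 ≡ 46 ≡ −1 (mod 47).
By Euler's criterion 22 is a quadratic non-residue mod 47: no k satisfies k² ≡ 22 (mod 47).
So 22 is not a square mod 47, and hence 22 is not a square mod 94.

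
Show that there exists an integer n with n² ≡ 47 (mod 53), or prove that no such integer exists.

n = 43

Take n = 43. Then 43² = 1849 = 34·53 + 47, so 43² ≡ 47 (mod 53).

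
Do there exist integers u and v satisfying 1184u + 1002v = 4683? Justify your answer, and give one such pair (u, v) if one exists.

No such integers exist.

Any value of 1184u + 1002v is a multiple of gcd(1184, 1002) = 2.
But 4683 = 2·2341 + 1, so 2 ∤ 4683.
Therefore 1184u + 1002v = 4683 has no solution in integers.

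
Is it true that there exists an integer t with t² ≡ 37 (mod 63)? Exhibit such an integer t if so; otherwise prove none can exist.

t = 10 works: 10² = 100, and 100 − 37 = 63 = 1·63.

t = 10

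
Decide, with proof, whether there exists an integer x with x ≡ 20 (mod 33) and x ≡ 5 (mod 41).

x = 251

The moduli 33 and 41 are coprime, so by the Chinese Remainder Theorem a unique solution modulo 1353 exists.
Write x = 20 + 33t and require 20 + 33t ≡ 5 (mod 41), i.e. 33t ≡ 26 (mod 41).
Since 33·5 = 165 = 4·41 + 1, the inverse of 33 mod 41 is 5.
Multiplying by 5: t ≡ 5·26 = 130 ≡ 7 (mod 41).
With t = 7: x = 20 + 33·7 = 251.
Verify: 251 = 7·33 + 20 and 251 = 6·41 + 5. ✓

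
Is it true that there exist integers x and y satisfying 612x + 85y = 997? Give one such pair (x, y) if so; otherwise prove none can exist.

gcd(612, 85) = 17, so every integer of the form 612x + 85y is a multiple of 17.
But 997 = 17·58 + 11, so 17 ∤ 997.
So the equation is unsolvable over ℤ.

No, no such integers exist.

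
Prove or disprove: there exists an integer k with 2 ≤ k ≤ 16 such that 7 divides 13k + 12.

k = 5

For k = 2, 3, 4 the values 38, 51, 64 are not multiples of 7. k = 5 works, since 13·5 + 12 = 77 = 11·7.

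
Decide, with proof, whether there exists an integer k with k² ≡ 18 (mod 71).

Take k = 35. Then 35² = 1225 = 17·71 + 18, so 35² ≡ 18 (mod 71).

k = 35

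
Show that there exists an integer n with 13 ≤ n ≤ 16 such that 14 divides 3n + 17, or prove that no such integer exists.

Try n = 13: 3·13 + 17 = 56 = 4·14, which is divisible by 14.

n = 13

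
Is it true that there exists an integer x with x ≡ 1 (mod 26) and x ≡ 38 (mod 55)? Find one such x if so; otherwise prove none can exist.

The moduli 26 and 55 are coprime, so by the Chinese Remainder Theorem a unique solution modulo 1430 exists.
Write x = 1 + 26t and require 1 + 26t ≡ 38 (mod 55), i.e. 26t ≡ 37 (mod 55).
Since 26·36 = 936 = 17·55 + 1, the inverse of 26 mod 55 is 36.
Therefore t ≡ 36·37 = 1332 ≡ 12 (mod 55).
Taking t = 12 gives x = 1 + 26·12 = 313.
Verify: 313 = 12·26 + 1 and 313 = 5·55 + 38. ✓

x = 313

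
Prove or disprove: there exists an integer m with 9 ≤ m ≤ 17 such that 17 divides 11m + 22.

m = 15

Try m = 15: 11·15 + 22 = 187 = 11·17, which is divisible by 17.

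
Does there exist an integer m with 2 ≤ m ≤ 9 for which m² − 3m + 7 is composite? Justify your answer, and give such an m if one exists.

At m = 7: 7² − 3·7 + 7 = 35 = 5·7, which is composite.

m = 7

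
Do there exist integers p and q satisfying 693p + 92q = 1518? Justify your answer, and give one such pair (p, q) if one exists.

p = 46, q = -330

693 and 92 are coprime, so 693p + 92q ranges over all of ℤ.
Dividing repeatedly: 693 = 7·92 + 49, 92 = 1·49 + 43, 49 = 1·43 + 6, 43 = 7·6 + 1, 6 = 6·1 + 0.
Unwinding: 1 = 43 − 7·6 = 43 − 7·(49 − 1·43) = −7·49 + 8·43 = −7·49 + 8·(92 − 1·49) = 8·92 − 15·49 = 8·92 − 15·(693 − 7·92) = −15·693 + 113·92, i.e. 693·(-15) + 92·113 = 1.
Multiplying through by 1518: p = (-15)·1518 = -22770, q = 113·1518 = 171534 is a solution.
Shifting by a multiple of (92, −693) keeps it a solution: p = -22770 + 248·92 = 46, q = 171534 − 248·693 = -330.
Indeed 693·46 + 92·(-330) = 31878 − 30360 = 1518.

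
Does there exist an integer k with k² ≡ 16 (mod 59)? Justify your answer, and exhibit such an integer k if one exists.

k = 55

k = 55 works: 55² = 3025, and 3025 − 16 = 3009 = 51·59.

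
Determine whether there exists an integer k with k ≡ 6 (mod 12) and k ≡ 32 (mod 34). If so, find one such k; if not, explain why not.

k = 66

The moduli are not coprime: gcd(12, 34) = 2. Compatibility requires 2 ∣ (32 − 6) = 26, which holds, so solutions exist.
The integers ≡ 6 (mod 12) are 6, 18, 30, 42, 54, 66, …; their remainders mod 34 are 6, 18, 30, 8, 20, 32, so k = 66 is the first that is ≡ 32 (mod 34).
Verify: 66 = 5·12 + 6 and 66 = 1·34 + 32. ✓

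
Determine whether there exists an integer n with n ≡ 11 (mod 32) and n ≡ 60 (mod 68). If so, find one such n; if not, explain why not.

Both moduli are multiples of 4 = gcd(32, 68), so any solution would satisfy n ≡ 11 and n ≡ 60 modulo 4 simultaneously.
However 11 ≡ 3 and 60 ≡ 0 (mod 4), and 3 ≠ 0.
Hence the system has no solution.

No, no such integer exists.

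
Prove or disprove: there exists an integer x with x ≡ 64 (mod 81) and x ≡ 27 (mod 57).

There is no such integer.

Both moduli are multiples of 3 = gcd(81, 57), so any solution would satisfy x ≡ 64 and x ≡ 27 modulo 3 simultaneously.
However 64 ≡ 1 and 27 ≡ 0 (mod 3), and 1 ≠ 0.
Therefore no such x exists.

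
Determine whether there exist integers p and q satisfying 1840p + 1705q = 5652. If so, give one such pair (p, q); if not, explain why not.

Both 1840 and 1705 are divisible by gcd(1840, 1705) = 5, hence so is any combination 1840p + 1705q.
However 5652 leaves remainder 2 on division by 5.
Therefore 1840p + 1705q = 5652 has no solution in integers.

There are no such integers.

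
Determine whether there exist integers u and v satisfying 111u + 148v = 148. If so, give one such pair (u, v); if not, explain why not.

u = 0, v = 1

Every value of 111u + 148v is a multiple of gcd(111, 148) = 37; since 37 ∣ 148, solutions exist.
Dividing through by 37 reduces the equation to 3u + 4v = 4.
Euclidean algorithm: 4 = 1·3 + 1, 3 = 3·1 + 0.
Unwinding: 1 = 4 − 1·3, i.e. 3·(-1) + 4·1 = 1.
Scaling by 4 gives the particular solution (u, v) = (-4, 4).
The general solution is u = -4 + 4k, v = 4 − 3k; taking k = 1 gives the smaller pair u = 0, v = 1.
Check: 111·0 + 148·1 = 0 + 148 = 148. ✓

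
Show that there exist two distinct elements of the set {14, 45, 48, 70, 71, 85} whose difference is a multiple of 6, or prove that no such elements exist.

No such pair exists.

Residues mod 6: 14↦2, 45↦3, 48↦0, 70↦4, 71↦5, 85↦1.
No residue repeats among the 6 elements, so no pair has difference ≡ 0 (mod 6).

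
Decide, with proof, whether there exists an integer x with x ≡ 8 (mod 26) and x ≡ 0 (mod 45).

x = 450

gcd(26, 45) = 1, so the Chinese Remainder Theorem guarantees exactly one residue class mod 1170 satisfying both.
Write x = 8 + 26t and require 8 + 26t ≡ 0 (mod 45), i.e. 26t ≡ 37 (mod 45).
Invert 26 mod 45 by the Euclidean algorithm: 45 = 1·26 + 19, 26 = 1·19 + 7, 19 = 2·7 + 5, 7 = 1·5 + 2, 5 = 2·2 + 1, 2 = 2·1 + 0; back-substituting, 1 = 5 − 2·2 = 5 − 2·(7 − 1·5) = −2·7 + 3·5 = −2·7 + 3·(19 − 2·7) = 3·19 − 8·7 = 3·19 − 8·(26 − 1·19) = −8·26 + 11·19 = −8·26 + 11·(45 − 1·26) = 11·45 − 19·26. Hence 26·(-19) ≡ 1, so 26⁻¹ ≡ -19 ≡ 26 (mod 45).
Therefore t ≡ 26·37 = 962 ≡ 17 (mod 45).
With t = 17: x = 8 + 26·17 = 450.
Indeed 450 ≡ 8 (mod 26) and 450 ≡ 0 (mod 45).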